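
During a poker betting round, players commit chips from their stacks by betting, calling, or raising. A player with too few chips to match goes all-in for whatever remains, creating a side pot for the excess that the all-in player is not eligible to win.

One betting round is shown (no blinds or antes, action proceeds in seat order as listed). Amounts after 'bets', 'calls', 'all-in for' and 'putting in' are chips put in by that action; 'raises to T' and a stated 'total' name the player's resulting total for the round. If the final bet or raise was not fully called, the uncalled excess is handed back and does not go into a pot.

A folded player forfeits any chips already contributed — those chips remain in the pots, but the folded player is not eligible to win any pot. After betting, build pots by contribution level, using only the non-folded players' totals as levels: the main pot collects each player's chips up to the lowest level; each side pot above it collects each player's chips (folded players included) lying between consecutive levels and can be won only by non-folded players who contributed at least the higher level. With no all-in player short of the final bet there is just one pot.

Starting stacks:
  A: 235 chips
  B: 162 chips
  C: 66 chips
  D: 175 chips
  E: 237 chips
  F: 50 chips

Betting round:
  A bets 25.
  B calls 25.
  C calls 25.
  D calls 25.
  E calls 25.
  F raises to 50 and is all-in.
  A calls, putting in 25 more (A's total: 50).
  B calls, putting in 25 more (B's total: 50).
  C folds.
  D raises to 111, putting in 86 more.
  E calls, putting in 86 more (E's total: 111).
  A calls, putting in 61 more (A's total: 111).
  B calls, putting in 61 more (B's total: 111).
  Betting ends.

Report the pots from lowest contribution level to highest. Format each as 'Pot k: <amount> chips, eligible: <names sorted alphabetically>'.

Contributions: A=111, B=111, C=25, D=111, E=111, F=50
Folded: C
Pot levels (distinct totals of non-folded players): 50, 111
Layer 1-50: A 50 + B 50 + C 25 + D 50 + E 50 + F 50 = 275 chips; eligible A, B, D, E, F
Layer 51-111: 61 each from A, B, D, E = 61*4 = 244 chips; eligible A, B, D, E

Pot 1: 275 chips, eligible: A, B, D, E, F
Pot 2: 244 chips, eligible: A, B, D, E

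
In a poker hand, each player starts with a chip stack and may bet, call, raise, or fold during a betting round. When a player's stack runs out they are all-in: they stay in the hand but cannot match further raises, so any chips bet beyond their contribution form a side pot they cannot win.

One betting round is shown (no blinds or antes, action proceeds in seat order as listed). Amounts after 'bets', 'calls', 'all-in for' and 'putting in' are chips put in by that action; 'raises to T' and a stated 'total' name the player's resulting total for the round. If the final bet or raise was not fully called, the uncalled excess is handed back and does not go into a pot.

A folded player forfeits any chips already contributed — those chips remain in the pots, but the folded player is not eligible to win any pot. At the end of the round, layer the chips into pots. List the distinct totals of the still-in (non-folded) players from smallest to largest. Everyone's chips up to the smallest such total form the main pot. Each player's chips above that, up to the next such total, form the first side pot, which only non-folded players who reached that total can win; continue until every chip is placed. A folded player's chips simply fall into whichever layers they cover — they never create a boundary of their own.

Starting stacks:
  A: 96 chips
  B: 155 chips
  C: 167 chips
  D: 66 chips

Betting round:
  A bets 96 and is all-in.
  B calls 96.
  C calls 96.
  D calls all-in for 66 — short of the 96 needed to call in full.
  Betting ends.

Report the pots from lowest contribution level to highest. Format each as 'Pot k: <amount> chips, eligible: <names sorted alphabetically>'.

Pot 1: 264 chips, eligible: A, B, C, D
Pot 2: 90 chips, eligible: A, B, C

Derivation:
Contributions: A=96, B=96, C=96, D=66
Pot levels (distinct totals of non-folded players): 66, 96
Layer 1-66: 66 each from A, B, C, D = 66*4 = 264 chips; eligible A, B, C, D
Layer 67-96: 30 each from A, B, C = 30*3 = 90 chips; eligible A, B, C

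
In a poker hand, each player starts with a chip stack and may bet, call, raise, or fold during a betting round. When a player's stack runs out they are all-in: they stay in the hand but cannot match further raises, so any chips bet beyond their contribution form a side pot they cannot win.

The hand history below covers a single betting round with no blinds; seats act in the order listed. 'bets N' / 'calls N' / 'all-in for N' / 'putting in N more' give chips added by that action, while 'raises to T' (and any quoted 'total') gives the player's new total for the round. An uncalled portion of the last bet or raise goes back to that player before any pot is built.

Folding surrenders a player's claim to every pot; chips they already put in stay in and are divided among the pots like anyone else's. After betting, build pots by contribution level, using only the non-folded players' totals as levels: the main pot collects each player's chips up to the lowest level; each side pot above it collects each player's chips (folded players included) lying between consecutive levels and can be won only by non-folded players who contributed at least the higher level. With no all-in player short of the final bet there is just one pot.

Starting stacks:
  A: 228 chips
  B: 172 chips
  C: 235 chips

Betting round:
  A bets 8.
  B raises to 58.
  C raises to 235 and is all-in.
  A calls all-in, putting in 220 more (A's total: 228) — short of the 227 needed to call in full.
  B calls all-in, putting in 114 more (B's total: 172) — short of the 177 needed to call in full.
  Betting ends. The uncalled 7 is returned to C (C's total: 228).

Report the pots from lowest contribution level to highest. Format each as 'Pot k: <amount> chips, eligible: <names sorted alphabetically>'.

Contributions (after 7 returned to C): A=228, B=172, C=228
Pot levels (distinct totals of non-folded players): 172, 228
Layer 1-172: 172 each from A, B, C = 172*3 = 516 chips; eligible A, B, C
Layer 173-228: 56 each from A, C = 56*2 = 112 chips; eligible A, C

Pot 1: 516 chips, eligible: A, B, C
Pot 2: 112 chips, eligible: A, C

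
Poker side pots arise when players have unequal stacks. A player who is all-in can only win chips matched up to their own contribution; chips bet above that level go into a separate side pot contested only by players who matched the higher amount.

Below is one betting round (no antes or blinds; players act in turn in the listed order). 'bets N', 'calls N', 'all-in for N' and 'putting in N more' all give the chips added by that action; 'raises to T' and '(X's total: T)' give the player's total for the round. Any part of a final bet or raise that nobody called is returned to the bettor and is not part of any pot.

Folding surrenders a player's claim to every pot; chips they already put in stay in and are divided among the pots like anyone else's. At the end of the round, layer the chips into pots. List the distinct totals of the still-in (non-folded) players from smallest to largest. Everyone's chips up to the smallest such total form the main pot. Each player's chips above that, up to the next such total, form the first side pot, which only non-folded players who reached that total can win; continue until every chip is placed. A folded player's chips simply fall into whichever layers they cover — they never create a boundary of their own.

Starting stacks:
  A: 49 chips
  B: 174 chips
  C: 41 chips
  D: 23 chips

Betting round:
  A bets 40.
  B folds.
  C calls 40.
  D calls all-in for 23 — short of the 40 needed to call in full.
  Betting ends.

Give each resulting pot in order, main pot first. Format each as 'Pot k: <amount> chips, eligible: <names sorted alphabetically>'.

Contributions: A=40, C=40, D=23
Folded: B
Pot levels (distinct totals of non-folded players): 23, 40
Layer 1-23: 23 each from A, C, D = 23*3 = 69 chips; eligible A, C, D
Layer 24-40: 17 each from A, C = 17*2 = 34 chips; eligible A, C

Pot 1: 69 chips, eligible: A, C, D
Pot 2: 34 chips, eligible: A, C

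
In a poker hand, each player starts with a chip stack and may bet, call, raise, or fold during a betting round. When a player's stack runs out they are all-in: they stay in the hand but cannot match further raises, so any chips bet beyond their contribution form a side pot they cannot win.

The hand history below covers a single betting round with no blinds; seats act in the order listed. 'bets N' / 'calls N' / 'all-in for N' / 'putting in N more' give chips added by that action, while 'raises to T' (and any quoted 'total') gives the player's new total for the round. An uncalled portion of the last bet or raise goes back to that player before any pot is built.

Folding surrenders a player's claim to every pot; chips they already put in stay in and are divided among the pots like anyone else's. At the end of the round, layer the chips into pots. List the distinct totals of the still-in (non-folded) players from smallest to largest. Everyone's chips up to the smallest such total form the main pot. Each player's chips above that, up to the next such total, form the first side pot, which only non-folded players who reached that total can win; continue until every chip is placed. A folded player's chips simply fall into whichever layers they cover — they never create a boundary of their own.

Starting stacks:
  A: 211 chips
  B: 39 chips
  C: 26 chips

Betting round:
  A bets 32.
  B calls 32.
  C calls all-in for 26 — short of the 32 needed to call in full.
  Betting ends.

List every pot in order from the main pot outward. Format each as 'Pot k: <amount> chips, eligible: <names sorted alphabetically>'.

Contributions: A=32, B=32, C=26
Pot levels (distinct totals of non-folded players): 26, 32
Layer 1-26: 26 each from A, B, C = 26*3 = 78 chips; eligible A, B, C
Layer 27-32: 6 each from A, B = 6*2 = 12 chips; eligible A, B

Pot 1: 78 chips, eligible: A, B, C
Pot 2: 12 chips, eligible: A, B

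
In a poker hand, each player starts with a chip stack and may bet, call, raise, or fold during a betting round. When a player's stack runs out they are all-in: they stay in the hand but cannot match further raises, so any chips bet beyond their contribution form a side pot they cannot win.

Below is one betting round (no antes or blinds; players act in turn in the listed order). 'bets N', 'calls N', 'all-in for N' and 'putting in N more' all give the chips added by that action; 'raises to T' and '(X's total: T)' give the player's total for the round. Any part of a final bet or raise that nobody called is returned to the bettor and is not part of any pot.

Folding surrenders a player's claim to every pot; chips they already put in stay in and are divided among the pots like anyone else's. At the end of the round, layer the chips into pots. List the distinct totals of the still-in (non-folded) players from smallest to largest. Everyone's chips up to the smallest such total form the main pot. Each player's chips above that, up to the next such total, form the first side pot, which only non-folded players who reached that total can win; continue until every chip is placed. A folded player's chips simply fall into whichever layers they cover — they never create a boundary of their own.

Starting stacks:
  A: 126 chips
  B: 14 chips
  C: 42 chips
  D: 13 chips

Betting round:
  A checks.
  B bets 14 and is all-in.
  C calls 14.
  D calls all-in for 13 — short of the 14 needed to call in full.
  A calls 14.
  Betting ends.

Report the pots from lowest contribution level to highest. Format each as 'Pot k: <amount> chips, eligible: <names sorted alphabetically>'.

Pot 1: 52 chips, eligible: A, B, C, D
Pot 2: 3 chips, eligible: A, B, C

Derivation:
Contributions: A=14, B=14, C=14, D=13
Pot levels (distinct totals of non-folded players): 13, 14
Layer 1-13: 13 each from A, B, C, D = 13*4 = 52 chips; eligible A, B, C, D
Layer 14-14: 1 each from A, B, C = 1*3 = 3 chips; eligible A, B, C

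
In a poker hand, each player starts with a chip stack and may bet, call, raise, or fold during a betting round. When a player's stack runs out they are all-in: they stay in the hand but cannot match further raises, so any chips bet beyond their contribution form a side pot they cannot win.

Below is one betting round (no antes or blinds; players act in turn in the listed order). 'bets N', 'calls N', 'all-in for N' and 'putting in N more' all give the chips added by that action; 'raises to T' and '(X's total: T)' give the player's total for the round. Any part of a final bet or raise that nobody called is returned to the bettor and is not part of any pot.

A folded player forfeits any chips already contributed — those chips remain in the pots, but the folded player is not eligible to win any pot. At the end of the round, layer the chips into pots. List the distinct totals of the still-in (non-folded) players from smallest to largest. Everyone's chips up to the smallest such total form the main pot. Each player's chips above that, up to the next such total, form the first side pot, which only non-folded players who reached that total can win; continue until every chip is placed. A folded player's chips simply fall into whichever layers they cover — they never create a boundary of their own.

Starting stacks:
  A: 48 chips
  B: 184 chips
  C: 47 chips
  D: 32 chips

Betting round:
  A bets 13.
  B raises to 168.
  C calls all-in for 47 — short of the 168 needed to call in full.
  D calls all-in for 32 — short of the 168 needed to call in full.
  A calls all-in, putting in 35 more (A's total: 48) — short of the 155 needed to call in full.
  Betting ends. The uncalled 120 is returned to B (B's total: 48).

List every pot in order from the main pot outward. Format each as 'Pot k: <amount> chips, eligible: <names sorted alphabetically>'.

Pot 1: 128 chips, eligible: A, B, C, D
Pot 2: 45 chips, eligible: A, B, C
Pot 3: 2 chips, eligible: A, B

Derivation:
Contributions (after 120 returned to B): A=48, B=48, C=47, D=32
Pot levels (distinct totals of non-folded players): 32, 47, 48
Layer 1-32: 32 each from A, B, C, D = 32*4 = 128 chips; eligible A, B, C, D
Layer 33-47: 15 each from A, B, C = 15*3 = 45 chips; eligible A, B, C
Layer 48-48: 1 each from A, B = 1*2 = 2 chips; eligible A, B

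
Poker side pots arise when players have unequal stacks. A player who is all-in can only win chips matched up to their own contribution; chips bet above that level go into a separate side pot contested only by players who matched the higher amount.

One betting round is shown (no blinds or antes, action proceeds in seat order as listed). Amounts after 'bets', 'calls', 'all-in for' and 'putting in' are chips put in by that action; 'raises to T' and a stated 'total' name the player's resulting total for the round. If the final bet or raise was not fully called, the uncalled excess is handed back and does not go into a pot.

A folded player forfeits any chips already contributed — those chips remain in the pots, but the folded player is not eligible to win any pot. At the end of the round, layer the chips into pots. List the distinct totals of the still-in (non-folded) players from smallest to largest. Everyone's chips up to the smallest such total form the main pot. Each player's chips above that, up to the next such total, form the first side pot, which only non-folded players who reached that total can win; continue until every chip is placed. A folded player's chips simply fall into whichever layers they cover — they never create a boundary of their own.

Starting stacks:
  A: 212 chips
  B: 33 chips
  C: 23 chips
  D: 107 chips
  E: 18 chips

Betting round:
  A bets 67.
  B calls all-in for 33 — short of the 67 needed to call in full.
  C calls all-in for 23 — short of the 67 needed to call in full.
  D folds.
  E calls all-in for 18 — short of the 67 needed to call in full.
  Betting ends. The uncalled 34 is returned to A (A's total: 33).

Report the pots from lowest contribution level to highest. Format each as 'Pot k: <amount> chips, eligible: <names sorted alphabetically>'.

Pot 1: 72 chips, eligible: A, B, C, E
Pot 2: 15 chips, eligible: A, B, C
Pot 3: 20 chips, eligible: A, B

Derivation:
Contributions (after 34 returned to A): A=33, B=33, C=23, E=18
Folded: D
Pot levels (distinct totals of non-folded players): 18, 23, 33
Layer 1-18: 18 each from A, B, C, E = 18*4 = 72 chips; eligible A, B, C, E
Layer 19-23: 5 each from A, B, C = 5*3 = 15 chips; eligible A, B, C
Layer 24-33: 10 each from A, B = 10*2 = 20 chips; eligible A, B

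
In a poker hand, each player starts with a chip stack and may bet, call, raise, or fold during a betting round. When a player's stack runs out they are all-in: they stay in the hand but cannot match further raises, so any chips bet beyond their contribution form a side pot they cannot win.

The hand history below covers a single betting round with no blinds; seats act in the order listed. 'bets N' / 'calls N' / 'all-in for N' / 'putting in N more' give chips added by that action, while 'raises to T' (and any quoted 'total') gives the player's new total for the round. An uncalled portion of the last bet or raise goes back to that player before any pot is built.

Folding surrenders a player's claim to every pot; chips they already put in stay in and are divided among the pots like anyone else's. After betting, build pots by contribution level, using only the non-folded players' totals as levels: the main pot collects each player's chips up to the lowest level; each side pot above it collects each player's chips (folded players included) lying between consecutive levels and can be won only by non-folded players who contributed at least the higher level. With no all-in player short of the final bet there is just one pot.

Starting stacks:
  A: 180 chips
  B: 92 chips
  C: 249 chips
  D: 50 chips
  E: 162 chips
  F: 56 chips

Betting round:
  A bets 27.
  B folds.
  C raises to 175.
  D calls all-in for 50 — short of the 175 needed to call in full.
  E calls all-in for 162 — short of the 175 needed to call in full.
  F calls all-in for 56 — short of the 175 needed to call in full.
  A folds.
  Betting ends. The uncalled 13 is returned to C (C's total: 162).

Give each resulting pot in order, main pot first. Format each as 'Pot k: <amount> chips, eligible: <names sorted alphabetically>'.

Contributions (after 13 returned to C): A=27, C=162, D=50, E=162, F=56
Folded: A, B
Pot levels (distinct totals of non-folded players): 50, 56, 162
Layer 1-50: A 27 + C 50 + D 50 + E 50 + F 50 = 227 chips; eligible C, D, E, F
Layer 51-56: 6 each from C, E, F = 6*3 = 18 chips; eligible C, E, F
Layer 57-162: 106 each from C, E = 106*2 = 212 chips; eligible C, E

Pot 1: 227 chips, eligible: C, D, E, F
Pot 2: 18 chips, eligible: C, E, F
Pot 3: 212 chips, eligible: C, E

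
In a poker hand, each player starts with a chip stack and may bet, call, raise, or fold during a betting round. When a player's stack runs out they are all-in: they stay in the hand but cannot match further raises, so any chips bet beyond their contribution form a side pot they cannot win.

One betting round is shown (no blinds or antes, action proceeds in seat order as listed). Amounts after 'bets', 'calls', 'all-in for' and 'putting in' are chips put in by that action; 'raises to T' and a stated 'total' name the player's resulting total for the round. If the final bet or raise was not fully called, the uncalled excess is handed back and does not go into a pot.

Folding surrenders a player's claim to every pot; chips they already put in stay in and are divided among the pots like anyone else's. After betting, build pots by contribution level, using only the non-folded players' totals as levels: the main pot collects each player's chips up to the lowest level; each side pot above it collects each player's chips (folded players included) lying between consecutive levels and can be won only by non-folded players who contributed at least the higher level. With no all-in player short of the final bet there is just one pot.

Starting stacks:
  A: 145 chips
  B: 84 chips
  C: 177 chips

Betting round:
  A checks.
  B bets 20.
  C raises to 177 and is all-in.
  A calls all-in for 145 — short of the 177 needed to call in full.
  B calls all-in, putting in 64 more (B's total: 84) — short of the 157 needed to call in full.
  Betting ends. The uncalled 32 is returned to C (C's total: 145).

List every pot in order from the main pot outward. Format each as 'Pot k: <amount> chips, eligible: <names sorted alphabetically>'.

Pot 1: 252 chips, eligible: A, B, C
Pot 2: 122 chips, eligible: A, C

Derivation:
Contributions (after 32 returned to C): A=145, B=84, C=145
Pot levels (distinct totals of non-folded players): 84, 145
Layer 1-84: 84 each from A, B, C = 84*3 = 252 chips; eligible A, B, C
Layer 85-145: 61 each from A, C = 61*2 = 122 chips; eligible A, C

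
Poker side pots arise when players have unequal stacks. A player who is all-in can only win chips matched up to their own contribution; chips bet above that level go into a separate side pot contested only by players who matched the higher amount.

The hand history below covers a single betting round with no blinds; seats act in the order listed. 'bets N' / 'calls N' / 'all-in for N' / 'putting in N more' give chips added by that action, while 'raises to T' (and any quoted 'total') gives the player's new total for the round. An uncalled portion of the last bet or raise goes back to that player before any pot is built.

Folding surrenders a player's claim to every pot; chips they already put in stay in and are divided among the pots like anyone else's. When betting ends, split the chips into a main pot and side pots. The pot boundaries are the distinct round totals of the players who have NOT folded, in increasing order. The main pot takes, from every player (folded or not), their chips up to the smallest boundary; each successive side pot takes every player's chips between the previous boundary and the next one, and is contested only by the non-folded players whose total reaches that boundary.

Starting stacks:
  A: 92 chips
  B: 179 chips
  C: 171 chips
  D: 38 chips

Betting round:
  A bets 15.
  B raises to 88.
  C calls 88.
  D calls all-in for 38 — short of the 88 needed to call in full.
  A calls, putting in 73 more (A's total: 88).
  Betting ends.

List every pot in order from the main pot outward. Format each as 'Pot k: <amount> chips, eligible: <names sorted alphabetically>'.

Contributions: A=88, B=88, C=88, D=38
Pot levels (distinct totals of non-folded players): 38, 88
Layer 1-38: 38 each from A, B, C, D = 38*4 = 152 chips; eligible A, B, C, D
Layer 39-88: 50 each from A, B, C = 50*3 = 150 chips; eligible A, B, C

Pot 1: 152 chips, eligible: A, B, C, D
Pot 2: 150 chips, eligible: A, B, C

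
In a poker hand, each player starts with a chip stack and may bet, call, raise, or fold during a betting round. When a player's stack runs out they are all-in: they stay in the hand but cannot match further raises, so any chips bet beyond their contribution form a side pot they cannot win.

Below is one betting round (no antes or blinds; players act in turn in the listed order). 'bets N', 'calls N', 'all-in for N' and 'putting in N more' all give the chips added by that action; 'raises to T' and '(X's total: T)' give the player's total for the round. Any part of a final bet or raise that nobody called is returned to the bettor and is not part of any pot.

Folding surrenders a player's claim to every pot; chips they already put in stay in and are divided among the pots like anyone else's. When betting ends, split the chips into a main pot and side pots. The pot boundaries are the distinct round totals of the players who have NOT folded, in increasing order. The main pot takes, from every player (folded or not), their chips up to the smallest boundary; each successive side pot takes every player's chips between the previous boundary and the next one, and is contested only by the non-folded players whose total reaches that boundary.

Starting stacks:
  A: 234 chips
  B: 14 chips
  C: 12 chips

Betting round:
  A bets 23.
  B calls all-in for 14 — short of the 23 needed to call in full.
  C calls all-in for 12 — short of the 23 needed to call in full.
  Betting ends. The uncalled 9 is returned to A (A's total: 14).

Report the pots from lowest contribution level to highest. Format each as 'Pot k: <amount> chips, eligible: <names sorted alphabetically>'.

Contributions (after 9 returned to A): A=14, B=14, C=12
Pot levels (distinct totals of non-folded players): 12, 14
Layer 1-12: 12 each from A, B, C = 12*3 = 36 chips; eligible A, B, C
Layer 13-14: 2 each from A, B = 2*2 = 4 chips; eligible A, B

Pot 1: 36 chips, eligible: A, B, C
Pot 2: 4 chips, eligible: A, B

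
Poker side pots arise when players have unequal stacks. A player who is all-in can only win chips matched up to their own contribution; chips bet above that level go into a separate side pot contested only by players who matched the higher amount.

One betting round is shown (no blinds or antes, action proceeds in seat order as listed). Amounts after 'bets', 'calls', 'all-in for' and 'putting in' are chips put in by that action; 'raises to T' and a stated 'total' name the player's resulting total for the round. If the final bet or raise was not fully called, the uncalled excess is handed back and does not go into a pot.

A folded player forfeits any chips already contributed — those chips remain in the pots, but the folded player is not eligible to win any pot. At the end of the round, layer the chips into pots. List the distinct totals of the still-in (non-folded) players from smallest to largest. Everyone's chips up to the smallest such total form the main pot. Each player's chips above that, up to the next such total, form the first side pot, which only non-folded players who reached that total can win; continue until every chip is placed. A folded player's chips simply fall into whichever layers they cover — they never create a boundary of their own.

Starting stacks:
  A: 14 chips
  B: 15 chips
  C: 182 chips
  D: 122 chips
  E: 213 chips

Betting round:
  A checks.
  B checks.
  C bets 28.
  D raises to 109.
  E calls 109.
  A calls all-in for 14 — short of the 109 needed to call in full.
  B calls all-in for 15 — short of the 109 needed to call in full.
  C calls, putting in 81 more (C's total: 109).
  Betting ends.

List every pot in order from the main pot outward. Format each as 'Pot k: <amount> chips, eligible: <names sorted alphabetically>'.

Contributions: A=14, B=15, C=109, D=109, E=109
Pot levels (distinct totals of non-folded players): 14, 15, 109
Layer 1-14: 14 each from A, B, C, D, E = 14*5 = 70 chips; eligible A, B, C, D, E
Layer 15-15: 1 each from B, C, D, E = 1*4 = 4 chips; eligible B, C, D, E
Layer 16-109: 94 each from C, D, E = 94*3 = 282 chips; eligible C, D, E

Pot 1: 70 chips, eligible: A, B, C, D, E
Pot 2: 4 chips, eligible: B, C, D, E
Pot 3: 282 chips, eligible: C, D, E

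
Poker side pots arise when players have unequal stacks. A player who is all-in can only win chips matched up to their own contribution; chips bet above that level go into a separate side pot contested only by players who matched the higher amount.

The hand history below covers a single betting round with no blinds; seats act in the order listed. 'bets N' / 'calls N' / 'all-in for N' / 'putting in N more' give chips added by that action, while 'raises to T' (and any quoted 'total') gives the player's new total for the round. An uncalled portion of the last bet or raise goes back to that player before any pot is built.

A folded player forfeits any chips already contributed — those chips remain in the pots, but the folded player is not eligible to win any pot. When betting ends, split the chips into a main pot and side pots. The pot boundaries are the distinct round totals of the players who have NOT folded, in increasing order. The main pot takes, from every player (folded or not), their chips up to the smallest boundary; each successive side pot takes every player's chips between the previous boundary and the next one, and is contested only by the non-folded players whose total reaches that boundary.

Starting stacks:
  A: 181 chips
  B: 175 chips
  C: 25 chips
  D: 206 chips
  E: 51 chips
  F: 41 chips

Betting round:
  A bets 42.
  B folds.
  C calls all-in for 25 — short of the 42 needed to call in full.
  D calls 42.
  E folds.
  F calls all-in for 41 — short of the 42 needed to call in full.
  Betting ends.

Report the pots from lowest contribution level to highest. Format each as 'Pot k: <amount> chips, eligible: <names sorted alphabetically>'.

Contributions: A=42, C=25, D=42, F=41
Folded: B, E
Pot levels (distinct totals of non-folded players): 25, 41, 42
Layer 1-25: 25 each from A, C, D, F = 25*4 = 100 chips; eligible A, C, D, F
Layer 26-41: 16 each from A, D, F = 16*3 = 48 chips; eligible A, D, F
Layer 42-42: 1 each from A, D = 1*2 = 2 chips; eligible A, D

Pot 1: 100 chips, eligible: A, C, D, F
Pot 2: 48 chips, eligible: A, D, F
Pot 3: 2 chips, eligible: A, D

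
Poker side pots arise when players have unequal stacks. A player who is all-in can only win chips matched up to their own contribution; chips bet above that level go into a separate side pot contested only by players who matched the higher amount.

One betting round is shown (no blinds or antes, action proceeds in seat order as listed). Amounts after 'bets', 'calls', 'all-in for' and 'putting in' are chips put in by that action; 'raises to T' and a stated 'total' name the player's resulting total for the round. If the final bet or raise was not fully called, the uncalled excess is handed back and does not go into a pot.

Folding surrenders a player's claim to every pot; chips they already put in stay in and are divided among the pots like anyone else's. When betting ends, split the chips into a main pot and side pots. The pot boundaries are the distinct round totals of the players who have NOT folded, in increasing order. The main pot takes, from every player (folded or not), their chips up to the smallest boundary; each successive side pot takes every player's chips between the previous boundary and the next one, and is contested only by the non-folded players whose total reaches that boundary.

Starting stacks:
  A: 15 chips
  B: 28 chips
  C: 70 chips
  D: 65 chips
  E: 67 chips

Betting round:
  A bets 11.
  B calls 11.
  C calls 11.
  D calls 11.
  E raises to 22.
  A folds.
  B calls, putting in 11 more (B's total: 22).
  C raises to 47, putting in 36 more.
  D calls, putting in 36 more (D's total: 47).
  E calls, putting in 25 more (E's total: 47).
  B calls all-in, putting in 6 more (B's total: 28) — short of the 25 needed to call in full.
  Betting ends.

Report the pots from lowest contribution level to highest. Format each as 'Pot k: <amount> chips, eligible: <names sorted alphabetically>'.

Contributions: A=11, B=28, C=47, D=47, E=47
Folded: A
Pot levels (distinct totals of non-folded players): 28, 47
Layer 1-28: A 11 + B 28 + C 28 + D 28 + E 28 = 123 chips; eligible B, C, D, E
Layer 29-47: 19 each from C, D, E = 19*3 = 57 chips; eligible C, D, E

Pot 1: 123 chips, eligible: B, C, D, E
Pot 2: 57 chips, eligible: C, D, E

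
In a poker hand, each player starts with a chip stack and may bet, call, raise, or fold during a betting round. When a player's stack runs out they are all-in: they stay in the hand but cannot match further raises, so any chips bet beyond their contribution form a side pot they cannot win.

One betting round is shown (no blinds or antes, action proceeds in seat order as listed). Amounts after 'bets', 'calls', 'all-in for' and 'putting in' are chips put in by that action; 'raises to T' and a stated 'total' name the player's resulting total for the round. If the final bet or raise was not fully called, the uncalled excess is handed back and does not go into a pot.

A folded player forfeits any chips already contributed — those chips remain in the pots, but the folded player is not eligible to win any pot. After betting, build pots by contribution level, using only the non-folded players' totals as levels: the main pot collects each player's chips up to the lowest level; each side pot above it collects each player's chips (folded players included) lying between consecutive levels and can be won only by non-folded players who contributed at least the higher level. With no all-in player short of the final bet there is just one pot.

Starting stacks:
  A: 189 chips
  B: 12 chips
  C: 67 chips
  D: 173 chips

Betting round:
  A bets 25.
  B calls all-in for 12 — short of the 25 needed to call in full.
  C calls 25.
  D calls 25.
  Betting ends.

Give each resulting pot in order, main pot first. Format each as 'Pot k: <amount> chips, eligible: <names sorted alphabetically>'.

Contributions: A=25, B=12, C=25, D=25
Pot levels (distinct totals of non-folded players): 12, 25
Layer 1-12: 12 each from A, B, C, D = 12*4 = 48 chips; eligible A, B, C, D
Layer 13-25: 13 each from A, C, D = 13*3 = 39 chips; eligible A, C, D

Pot 1: 48 chips, eligible: A, B, C, D
Pot 2: 39 chips, eligible: A, C, D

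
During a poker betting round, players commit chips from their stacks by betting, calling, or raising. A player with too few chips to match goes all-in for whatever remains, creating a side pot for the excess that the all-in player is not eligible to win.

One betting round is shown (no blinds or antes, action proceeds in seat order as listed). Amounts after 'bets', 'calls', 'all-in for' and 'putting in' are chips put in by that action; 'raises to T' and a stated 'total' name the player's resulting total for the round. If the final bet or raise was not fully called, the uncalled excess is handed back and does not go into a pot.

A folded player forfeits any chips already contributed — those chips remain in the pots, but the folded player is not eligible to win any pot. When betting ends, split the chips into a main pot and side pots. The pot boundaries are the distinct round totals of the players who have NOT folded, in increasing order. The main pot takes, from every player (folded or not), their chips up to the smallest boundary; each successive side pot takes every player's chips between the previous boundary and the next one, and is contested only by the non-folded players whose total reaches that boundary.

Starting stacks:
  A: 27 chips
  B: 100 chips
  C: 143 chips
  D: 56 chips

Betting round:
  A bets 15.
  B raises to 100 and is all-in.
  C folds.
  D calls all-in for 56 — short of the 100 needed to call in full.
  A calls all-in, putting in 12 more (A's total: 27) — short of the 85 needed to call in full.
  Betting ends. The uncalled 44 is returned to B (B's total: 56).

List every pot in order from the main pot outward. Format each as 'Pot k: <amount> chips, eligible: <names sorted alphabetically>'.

Contributions (after 44 returned to B): A=27, B=56, D=56
Folded: C
Pot levels (distinct totals of non-folded players): 27, 56
Layer 1-27: 27 each from A, B, D = 27*3 = 81 chips; eligible A, B, D
Layer 28-56: 29 each from B, D = 29*2 = 58 chips; eligible B, D

Pot 1: 81 chips, eligible: A, B, D
Pot 2: 58 chips, eligible: B, D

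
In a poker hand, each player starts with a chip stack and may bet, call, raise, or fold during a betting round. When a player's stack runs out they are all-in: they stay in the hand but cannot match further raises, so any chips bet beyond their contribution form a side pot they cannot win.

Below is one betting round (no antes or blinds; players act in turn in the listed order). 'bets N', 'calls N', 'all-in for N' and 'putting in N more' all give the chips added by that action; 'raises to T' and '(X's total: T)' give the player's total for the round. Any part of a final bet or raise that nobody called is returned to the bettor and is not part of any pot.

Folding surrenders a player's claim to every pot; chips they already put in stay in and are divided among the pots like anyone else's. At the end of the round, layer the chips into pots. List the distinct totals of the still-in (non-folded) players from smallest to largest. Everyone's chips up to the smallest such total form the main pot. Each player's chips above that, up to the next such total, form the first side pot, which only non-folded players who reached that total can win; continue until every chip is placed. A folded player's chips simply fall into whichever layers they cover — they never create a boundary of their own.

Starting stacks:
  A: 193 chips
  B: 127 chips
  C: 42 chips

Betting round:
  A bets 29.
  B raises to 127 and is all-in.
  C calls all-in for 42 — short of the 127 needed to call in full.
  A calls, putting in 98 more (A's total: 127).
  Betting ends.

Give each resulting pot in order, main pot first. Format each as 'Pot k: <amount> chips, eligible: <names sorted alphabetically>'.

Pot 1: 126 chips, eligible: A, B, C
Pot 2: 170 chips, eligible: A, B

Derivation:
Contributions: A=127, B=127, C=42
Pot levels (distinct totals of non-folded players): 42, 127
Layer 1-42: 42 each from A, B, C = 42*3 = 126 chips; eligible A, B, C
Layer 43-127: 85 each from A, B = 85*2 = 170 chips; eligible A, B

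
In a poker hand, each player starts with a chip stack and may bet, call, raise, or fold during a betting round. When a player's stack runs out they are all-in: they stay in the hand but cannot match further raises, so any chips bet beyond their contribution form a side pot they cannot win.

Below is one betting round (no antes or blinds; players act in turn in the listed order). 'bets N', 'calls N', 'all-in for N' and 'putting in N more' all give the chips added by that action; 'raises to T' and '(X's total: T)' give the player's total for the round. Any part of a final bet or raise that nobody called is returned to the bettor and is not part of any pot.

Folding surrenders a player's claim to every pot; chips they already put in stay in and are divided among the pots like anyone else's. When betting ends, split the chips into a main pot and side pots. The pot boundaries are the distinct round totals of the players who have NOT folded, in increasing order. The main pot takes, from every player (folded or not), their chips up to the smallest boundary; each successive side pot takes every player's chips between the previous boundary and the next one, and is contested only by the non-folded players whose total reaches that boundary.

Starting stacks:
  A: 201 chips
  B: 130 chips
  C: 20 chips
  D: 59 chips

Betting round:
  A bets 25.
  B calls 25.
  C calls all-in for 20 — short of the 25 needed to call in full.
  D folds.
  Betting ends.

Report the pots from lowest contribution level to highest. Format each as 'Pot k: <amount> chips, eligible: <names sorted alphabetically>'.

Contributions: A=25, B=25, C=20
Folded: D
Pot levels (distinct totals of non-folded players): 20, 25
Layer 1-20: 20 each from A, B, C = 20*3 = 60 chips; eligible A, B, C
Layer 21-25: 5 each from A, B = 5*2 = 10 chips; eligible A, B

Pot 1: 60 chips, eligible: A, B, C
Pot 2: 10 chips, eligible: A, B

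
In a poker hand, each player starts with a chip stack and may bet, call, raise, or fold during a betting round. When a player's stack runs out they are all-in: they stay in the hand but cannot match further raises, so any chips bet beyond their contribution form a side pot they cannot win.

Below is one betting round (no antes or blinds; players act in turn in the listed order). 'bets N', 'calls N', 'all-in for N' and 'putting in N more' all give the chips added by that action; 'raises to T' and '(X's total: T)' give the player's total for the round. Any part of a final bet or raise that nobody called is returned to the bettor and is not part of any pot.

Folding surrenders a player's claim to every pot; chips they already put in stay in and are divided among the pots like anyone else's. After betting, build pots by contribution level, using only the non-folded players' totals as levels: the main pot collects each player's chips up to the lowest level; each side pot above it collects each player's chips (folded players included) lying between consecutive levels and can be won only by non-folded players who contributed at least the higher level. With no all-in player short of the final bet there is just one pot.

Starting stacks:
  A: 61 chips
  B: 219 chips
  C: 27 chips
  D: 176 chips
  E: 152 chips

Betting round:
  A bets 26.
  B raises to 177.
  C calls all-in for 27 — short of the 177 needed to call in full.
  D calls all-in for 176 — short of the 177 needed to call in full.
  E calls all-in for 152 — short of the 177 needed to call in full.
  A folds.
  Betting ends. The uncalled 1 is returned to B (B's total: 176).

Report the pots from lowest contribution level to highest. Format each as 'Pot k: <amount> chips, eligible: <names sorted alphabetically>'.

Pot 1: 134 chips, eligible: B, C, D, E
Pot 2: 375 chips, eligible: B, D, E
Pot 3: 48 chips, eligible: B, D

Derivation:
Contributions (after 1 returned to B): A=26, B=176, C=27, D=176, E=152
Folded: A
Pot levels (distinct totals of non-folded players): 27, 152, 176
Layer 1-27: A 26 + B 27 + C 27 + D 27 + E 27 = 134 chips; eligible B, C, D, E
Layer 28-152: 125 each from B, D, E = 125*3 = 375 chips; eligible B, D, E
Layer 153-176: 24 each from B, D = 24*2 = 48 chips; eligible B, D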